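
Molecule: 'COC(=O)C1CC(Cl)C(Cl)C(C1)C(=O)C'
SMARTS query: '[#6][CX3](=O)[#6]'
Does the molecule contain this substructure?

The pattern [#6][CX3](=O)[#6] describes a carbonyl carbon (no H) flanked by two carbons — a ketone.
The molecule carries an acetyl/ketone group (-C(=O)CH3), whose atoms satisfy every constraint of the query, so the pattern matches.

Yes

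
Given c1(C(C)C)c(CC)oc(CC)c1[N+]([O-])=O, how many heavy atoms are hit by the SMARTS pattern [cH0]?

4

The query [cH0] means: aromatic carbon with no attached hydrogen (substituted or ring-fusion).
Check the 15 heavy atoms by environment: 1× o (aromatic, H0) → no; 4× c (aromatic, H0) → match; 1× C (H1) → no; 4× C (H3) → no; 2× C (H2) → no; 1× N (charge +1, H0) → no; 1× O (charge -1, H0) → no; 1× O (H0) → no.
That gives 4 matching atoms.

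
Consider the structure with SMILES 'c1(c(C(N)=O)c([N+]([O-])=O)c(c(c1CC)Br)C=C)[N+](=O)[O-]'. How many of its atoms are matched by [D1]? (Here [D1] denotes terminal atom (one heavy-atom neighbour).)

9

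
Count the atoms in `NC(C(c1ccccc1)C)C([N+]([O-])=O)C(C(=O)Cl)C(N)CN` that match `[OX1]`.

The query [OX1] means: aliphatic oxygen with one total connection — typically a carbonyl =O or an oxide.
Check the 22 heavy atoms by environment: 7× C (X4) → no; 1× N (charge +1, X3) → no; 1× O (charge -1, X1) → match; 2× O (X1) → match; 3× N (X3) → no; 6× c (aromatic, X3) → no; 1× C (X3) → no; 1× Cl (X1) → no.
Summing the matching environments: 1 + 2 = 3 matching atoms.

3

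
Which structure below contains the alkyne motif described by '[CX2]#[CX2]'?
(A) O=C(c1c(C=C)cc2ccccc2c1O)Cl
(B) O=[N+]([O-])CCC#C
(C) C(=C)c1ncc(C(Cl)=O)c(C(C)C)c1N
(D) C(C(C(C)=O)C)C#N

B

[CX2]#[CX2] describes a carbon-carbon triple bond (an alkyne).
(A) has a vinyl group (-CH=CH2) but the C=C is a double bond; both carbons are CX3, not CX2.
(B) contains an ethynyl group (-C#CH), which satisfies every atom and bond constraint.
(C) has a vinyl group (-CH=CH2) but the C=C is a double bond; both carbons are CX3, not CX2.
(D) has a nitrile (-C#N) but the triple bond is C#N, not C#C.
So the answer is (B).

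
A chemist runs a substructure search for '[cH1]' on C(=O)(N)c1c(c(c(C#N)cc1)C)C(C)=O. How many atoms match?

The query [cH1] means: aromatic carbon bearing exactly one hydrogen.
Check the 15 heavy atoms by environment: 4× c (aromatic, H0) → no; 2× c (aromatic, H1) → match; 3× C (H0) → no; 2× O (H0) → no; 1× N (H2) → no; 2× C (H3) → no; 1× N (H0) → no.
That gives 2 matching atoms.

2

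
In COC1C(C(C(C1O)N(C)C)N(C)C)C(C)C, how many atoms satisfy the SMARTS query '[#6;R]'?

The query [#6;R] means: carbon that is part of a ring.
Check the 17 heavy atoms by environment: 5× C (in 5-ring) → match; 8× C (acyclic) → no; 2× O (acyclic) → no; 2× N (acyclic) → no.
That gives 5 matching atoms.

5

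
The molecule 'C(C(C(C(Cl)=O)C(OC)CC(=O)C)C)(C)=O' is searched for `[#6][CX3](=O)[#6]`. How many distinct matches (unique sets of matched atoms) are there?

2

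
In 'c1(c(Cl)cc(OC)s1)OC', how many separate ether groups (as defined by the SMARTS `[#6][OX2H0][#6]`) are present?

[#6][OX2H0][#6] is the SMARTS for an ether: an aliphatic oxygen bridging two carbons with no H on the oxygen.
The molecule carries 2 separate instances of a methoxy ether (-OCH3) meeting every constraint; each maps to a distinct set of atoms, giving 2 matches.

2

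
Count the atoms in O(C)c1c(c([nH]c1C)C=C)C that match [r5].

5

The query [r5] means: r5 matches atoms in a five-membered ring.
Check the 11 heavy atoms by environment: 1× n (aromatic, in 5-ring) → match; 4× c (aromatic, in 5-ring) → match; 5× C (acyclic) → no; 1× O (acyclic) → no.
Summing the matching environments: 1 + 4 = 5 matching atoms.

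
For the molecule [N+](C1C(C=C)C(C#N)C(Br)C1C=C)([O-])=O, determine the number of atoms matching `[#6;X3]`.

4

Check the 15 heavy atoms by environment: 5× C (X4) → no; 4× C (X3) → match; 1× C (X2) → no; 1× N (X1) → no; 1× N (charge +1, X3) → no; 1× O (charge -1, X1) → no; 1× O (X1) → no; 1× Br (X1) → no.
That gives 4 matching atoms.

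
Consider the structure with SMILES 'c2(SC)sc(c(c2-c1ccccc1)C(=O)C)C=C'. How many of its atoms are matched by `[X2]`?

2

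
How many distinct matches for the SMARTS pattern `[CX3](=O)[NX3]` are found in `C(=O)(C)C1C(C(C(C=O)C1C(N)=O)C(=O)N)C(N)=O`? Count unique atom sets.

[CX3](=O)[NX3] is the SMARTS for an amide: a carbonyl carbon bonded to a trivalent nitrogen.
The molecule carries 3 separate instances of a primary amide (-C(=O)NH2) meeting every constraint; each maps to a distinct set of atoms, giving 3 matches.

3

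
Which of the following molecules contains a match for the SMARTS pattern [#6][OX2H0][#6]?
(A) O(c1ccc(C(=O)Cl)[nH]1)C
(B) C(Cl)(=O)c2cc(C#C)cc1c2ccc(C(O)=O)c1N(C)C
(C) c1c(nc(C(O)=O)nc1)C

A

[#6][OX2H0][#6] describes an aliphatic oxygen bridging two carbons with no H on the oxygen (an ether).
(A) contains a methoxy ether (-OCH3), which satisfies every atom and bond constraint.
(B) has a carboxylic acid group (-C(=O)OH) but the -OH oxygen has H1; the =O is OX1, not OX2.
(C) has a carboxylic acid group (-C(=O)OH) but the -OH oxygen has H1; the =O is OX1, not OX2.
So the answer is (A).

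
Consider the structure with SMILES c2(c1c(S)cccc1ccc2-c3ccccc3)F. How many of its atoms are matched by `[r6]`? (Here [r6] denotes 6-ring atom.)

The query [r6] means: r6 matches atoms in a six-membered ring.
Check the 18 heavy atoms by environment: 16× c (aromatic, in 6-ring) → match; 1× F (acyclic) → no; 1× S (acyclic) → no.
That gives 16 matching atoms.

16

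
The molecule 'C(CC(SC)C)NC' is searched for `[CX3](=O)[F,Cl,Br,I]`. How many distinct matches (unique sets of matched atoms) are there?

[CX3](=O)[F,Cl,Br,I] is the SMARTS for an acyl halide: a carbonyl carbon bonded to a halogen.
No fragment in the molecule satisfies every constraint, giving 0 matches.

0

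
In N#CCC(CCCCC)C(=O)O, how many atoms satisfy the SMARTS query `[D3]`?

Check the 12 heavy atoms by environment: 6× C (D2) → no; 2× C (D3) → match; 1× C (D1) → no; 1× N (D1) → no; 2× O (D1) → no.
That gives 2 matching atoms.

2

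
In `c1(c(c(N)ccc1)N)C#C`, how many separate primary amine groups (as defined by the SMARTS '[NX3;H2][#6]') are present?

[NX3;H2][#6] is the SMARTS for a primary amine: a trivalent nitrogen with two H attached to carbon.
The molecule carries 2 separate instances of a primary amino group (-NH2) meeting every constraint; each maps to a distinct set of atoms, giving 2 matches.

2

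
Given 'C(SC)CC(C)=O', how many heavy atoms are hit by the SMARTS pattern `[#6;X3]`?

1

The query [#6;X3] means: any carbon (aromatic or not) with three total connections.
Check the 7 heavy atoms by environment: 4× C (X4) → no; 1× S (X2) → no; 1× C (X3) → match; 1× O (X1) → no.
That gives 1 matching atom.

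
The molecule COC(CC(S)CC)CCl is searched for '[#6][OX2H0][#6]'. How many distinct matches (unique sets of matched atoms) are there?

[#6][OX2H0][#6] is the SMARTS for an ether: an aliphatic oxygen bridging two carbons with no H on the oxygen.
Exactly one fragment in the molecule meets all constraints, giving 1 match.

1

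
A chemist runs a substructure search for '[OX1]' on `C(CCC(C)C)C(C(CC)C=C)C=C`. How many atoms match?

The query [OX1] means: aliphatic oxygen with one total connection — typically a carbonyl =O or an oxide.
Check the 14 heavy atoms by environment: 10× C (X4) → no; 4× C (X3) → no.
No environment satisfies the query, so 0 matching atoms.

0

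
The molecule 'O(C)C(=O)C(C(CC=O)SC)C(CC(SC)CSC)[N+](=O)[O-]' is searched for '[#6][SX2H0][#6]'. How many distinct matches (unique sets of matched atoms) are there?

3

[#6][SX2H0][#6] is the SMARTS for a thioether: an aliphatic sulfur bridging two carbons with no H on the sulfur.
The molecule carries 3 separate instances of a methylthio ether (-SCH3) meeting every constraint; each maps to a distinct set of atoms, giving 3 matches.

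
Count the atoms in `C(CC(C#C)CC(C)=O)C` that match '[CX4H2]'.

3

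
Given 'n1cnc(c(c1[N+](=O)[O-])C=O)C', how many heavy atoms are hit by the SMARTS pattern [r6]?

6

Check the 12 heavy atoms by environment: 2× n (aromatic, in 6-ring) → match; 4× c (aromatic, in 6-ring) → match; 2× C (acyclic) → no; 2× O (acyclic) → no; 1× N (charge +1, acyclic) → no; 1× O (charge -1, acyclic) → no.
Summing the matching environments: 2 + 4 = 6 matching atoms.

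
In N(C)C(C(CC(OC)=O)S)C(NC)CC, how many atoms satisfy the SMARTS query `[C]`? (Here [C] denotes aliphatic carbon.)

10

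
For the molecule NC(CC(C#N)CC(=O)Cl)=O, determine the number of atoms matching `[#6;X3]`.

2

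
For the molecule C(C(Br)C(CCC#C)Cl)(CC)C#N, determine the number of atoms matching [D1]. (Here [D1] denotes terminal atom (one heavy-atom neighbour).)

5

The query [D1] means: atom with exactly one heavy-atom neighbour (degree 1).
Check the 13 heavy atoms by environment: 5× C (D2) → no; 3× C (D3) → no; 1× Br (D1) → match; 2× C (D1) → match; 1× Cl (D1) → match; 1× N (D1) → match.
Summing the matching environments: 1 + 2 + 1 + 1 = 5 matching atoms.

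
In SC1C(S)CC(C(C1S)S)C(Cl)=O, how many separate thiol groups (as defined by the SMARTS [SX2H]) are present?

4

[SX2H] is the SMARTS for a thiol: an aliphatic sulfur with two connections, one being H.
The molecule carries 4 separate instances of a thiol (-SH) meeting every constraint; each maps to a distinct set of atoms, giving 4 matches.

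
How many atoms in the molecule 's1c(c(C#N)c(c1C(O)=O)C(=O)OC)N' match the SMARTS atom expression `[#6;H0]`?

7

The query [#6;H0] means: any carbon with no attached hydrogen.
Check the 15 heavy atoms by environment: 1× s (aromatic, H0) → no; 4× c (aromatic, H0) → match; 3× C (H0) → match; 3× O (H0) → no; 1× O (H1) → no; 1× C (H3) → no; 1× N (H2) → no; 1× N (H0) → no.
Summing the matching environments: 4 + 3 = 7 matching atoms.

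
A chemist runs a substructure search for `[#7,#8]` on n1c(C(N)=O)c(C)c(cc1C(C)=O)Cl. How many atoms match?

4

The query [#7,#8] means: nitrogen or oxygen (comma = OR).
Check the 14 heavy atoms by environment: 1× n (aromatic) → match; 5× c (aromatic) → no; 1× Cl → no; 4× C → no; 2× O → match; 1× N → match.
Summing the matching environments: 1 + 2 + 1 = 4 matching atoms.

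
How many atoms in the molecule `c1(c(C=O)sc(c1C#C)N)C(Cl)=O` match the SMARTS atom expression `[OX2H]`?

0

The query [OX2H] means: aliphatic oxygen with two connections, one of which is H — an -OH oxygen.
Check the 13 heavy atoms by environment: 1× s (aromatic, H0, X2) → no; 4× c (aromatic, H0, X3) → no; 1× C (H0, X2) → no; 1× C (H1, X2) → no; 1× C (H1, X3) → no; 2× O (H0, X1) → no; 1× N (H2, X3) → no; 1× C (H0, X3) → no; 1× Cl (H0, X1) → no.
No environment satisfies the query, so 0 matching atoms.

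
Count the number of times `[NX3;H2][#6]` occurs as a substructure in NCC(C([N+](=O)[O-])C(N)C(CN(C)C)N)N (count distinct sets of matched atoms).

[NX3;H2][#6] is the SMARTS for a primary amine: a trivalent nitrogen with two H attached to carbon.
The molecule carries 4 separate instances of a primary amino group (-NH2) meeting every constraint; each maps to a distinct set of atoms, giving 4 matches.

4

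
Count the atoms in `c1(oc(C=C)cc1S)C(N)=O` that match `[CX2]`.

0

Check the 11 heavy atoms by environment: 1× o (aromatic, X2) → no; 4× c (aromatic, X3) → no; 3× C (X3) → no; 1× S (X2) → no; 1× O (X1) → no; 1× N (X3) → no.
No environment satisfies the query, so 0 matching atoms.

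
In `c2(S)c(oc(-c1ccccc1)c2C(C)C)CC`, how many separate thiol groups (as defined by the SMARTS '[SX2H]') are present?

1

[SX2H] is the SMARTS for a thiol: an aliphatic sulfur with two connections, one being H.
Exactly one fragment in the molecule meets all constraints, giving 1 match.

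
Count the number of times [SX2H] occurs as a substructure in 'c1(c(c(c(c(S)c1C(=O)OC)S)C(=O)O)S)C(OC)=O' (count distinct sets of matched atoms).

3

[SX2H] is the SMARTS for a thiol: an aliphatic sulfur with two connections, one being H.
The molecule carries 3 separate instances of a thiol (-SH) meeting every constraint; each maps to a distinct set of atoms, giving 3 matches.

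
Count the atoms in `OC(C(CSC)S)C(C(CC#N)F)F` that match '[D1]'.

The query [D1] means: atom with exactly one heavy-atom neighbour (degree 1).
Check the 14 heavy atoms by environment: 3× C (D2) → no; 4× C (D3) → no; 2× F (D1) → match; 1× O (D1) → match; 1× N (D1) → match; 1× S (D2) → no; 1× C (D1) → match; 1× S (D1) → match.
Summing the matching environments: 2 + 1 + 1 + 1 + 1 = 6 matching atoms.

6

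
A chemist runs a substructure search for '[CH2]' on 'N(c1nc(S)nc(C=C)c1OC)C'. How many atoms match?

1

The query [CH2] means: aliphatic carbon with exactly two hydrogens.
Check the 13 heavy atoms by environment: 2× n (aromatic, H0) → no; 4× c (aromatic, H0) → no; 1× S (H1) → no; 1× O (H0) → no; 2× C (H3) → no; 1× N (H1) → no; 1× C (H1) → no; 1× C (H2) → match.
That gives 1 matching atom.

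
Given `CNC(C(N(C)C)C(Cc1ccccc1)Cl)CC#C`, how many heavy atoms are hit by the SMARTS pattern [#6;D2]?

8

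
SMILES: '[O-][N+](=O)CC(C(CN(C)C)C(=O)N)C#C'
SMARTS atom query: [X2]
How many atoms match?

2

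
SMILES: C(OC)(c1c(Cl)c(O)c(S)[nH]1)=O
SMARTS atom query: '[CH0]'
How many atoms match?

1

Check the 12 heavy atoms by environment: 1× n (aromatic, H1) → no; 4× c (aromatic, H0) → no; 1× Cl (H0) → no; 1× O (H1) → no; 1× S (H1) → no; 1× C (H0) → match; 2× O (H0) → no; 1× C (H3) → no.
That gives 1 matching atom.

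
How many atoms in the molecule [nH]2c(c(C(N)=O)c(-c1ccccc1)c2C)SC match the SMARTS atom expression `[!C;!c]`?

The query [!C;!c] means: neither aliphatic nor aromatic carbon — same as [!#6].
Check the 17 heavy atoms by environment: 1× n (aromatic) → match; 10× c (aromatic) → no; 3× C → no; 1× O → match; 1× N → match; 1× S → match.
Summing the matching environments: 1 + 1 + 1 + 1 = 4 matching atoms.

4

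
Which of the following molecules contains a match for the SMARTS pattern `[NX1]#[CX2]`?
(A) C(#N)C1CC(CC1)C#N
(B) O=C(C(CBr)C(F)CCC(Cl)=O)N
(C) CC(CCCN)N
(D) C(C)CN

A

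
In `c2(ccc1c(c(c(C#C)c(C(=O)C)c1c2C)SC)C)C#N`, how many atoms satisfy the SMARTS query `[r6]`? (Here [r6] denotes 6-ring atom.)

10

The query [r6] means: r6 matches atoms in a six-membered ring.
Check the 21 heavy atoms by environment: 10× c (aromatic, in 6-ring) → match; 8× C (acyclic) → no; 1× O (acyclic) → no; 1× S (acyclic) → no; 1× N (acyclic) → no.
That gives 10 matching atoms.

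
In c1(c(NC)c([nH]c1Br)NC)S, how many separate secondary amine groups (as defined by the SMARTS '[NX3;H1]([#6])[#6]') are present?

2

[NX3;H1]([#6])[#6] is the SMARTS for a secondary amine: a trivalent nitrogen with one H, bonded to two carbons.
The molecule carries 2 separate instances of an N-methylamino group (-NHCH3) meeting every constraint; each maps to a distinct set of atoms, giving 2 matches.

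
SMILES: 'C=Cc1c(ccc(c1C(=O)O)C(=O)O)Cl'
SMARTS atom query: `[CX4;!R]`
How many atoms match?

0

The query [CX4;!R] means: aliphatic carbon with four total connections, not in a ring.
Check the 15 heavy atoms by environment: 6× c (aromatic, X3, in 6-ring) → no; 4× C (X3, acyclic) → no; 2× O (X1, acyclic) → no; 2× O (X2, acyclic) → no; 1× Cl (X1, acyclic) → no.
No environment satisfies the query, so 0 matching atoms.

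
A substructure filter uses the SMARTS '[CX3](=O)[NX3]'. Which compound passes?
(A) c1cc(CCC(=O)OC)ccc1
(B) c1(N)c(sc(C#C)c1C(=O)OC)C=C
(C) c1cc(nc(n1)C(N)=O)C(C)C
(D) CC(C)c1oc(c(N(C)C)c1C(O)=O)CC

C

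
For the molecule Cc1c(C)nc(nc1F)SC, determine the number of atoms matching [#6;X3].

The query [#6;X3] means: any carbon (aromatic or not) with three total connections.
Check the 11 heavy atoms by environment: 2× n (aromatic, X2) → no; 4× c (aromatic, X3) → match; 1× S (X2) → no; 3× C (X4) → no; 1× F (X1) → no.
That gives 4 matching atoms.

4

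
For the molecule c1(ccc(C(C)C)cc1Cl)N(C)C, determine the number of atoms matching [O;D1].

0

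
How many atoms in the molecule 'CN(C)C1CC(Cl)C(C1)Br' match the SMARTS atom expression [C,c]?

7

The query [C,c] means: comma = OR; matches aliphatic or aromatic carbon — same as #6.
Check the 10 heavy atoms by environment: 7× C → match; 1× Cl → no; 1× Br → no; 1× N → no.
That gives 7 matching atoms.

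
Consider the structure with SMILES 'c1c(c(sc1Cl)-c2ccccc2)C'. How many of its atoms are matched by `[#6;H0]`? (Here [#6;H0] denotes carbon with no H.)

4

Check the 13 heavy atoms by environment: 1× s (aromatic, H0) → no; 4× c (aromatic, H0) → match; 6× c (aromatic, H1) → no; 1× C (H3) → no; 1× Cl (H0) → no.
That gives 4 matching atoms.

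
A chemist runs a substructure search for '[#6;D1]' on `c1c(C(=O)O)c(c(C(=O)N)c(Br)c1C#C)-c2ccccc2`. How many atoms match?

1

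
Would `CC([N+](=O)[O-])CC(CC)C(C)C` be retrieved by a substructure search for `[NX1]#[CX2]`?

No

The pattern [NX1]#[CX2] describes a nitrogen triple-bonded to a two-connected carbon — a nitrile.
The closest candidate here is a nitro group (-[N+](=O)[O-]), but there is no C#N triple bond. No other fragment satisfies the full query, so there is no match.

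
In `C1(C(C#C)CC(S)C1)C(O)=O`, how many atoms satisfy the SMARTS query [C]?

8

The query [C] means: uppercase C matches aliphatic (non-aromatic) carbon only.
Check the 11 heavy atoms by environment: 8× C → match; 2× O → no; 1× S → no.
That gives 8 matching atoms.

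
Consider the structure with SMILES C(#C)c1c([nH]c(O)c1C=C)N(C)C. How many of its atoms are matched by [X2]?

3

The query [X2] means: any atom with exactly two total connections (bonds + H).
Check the 13 heavy atoms by environment: 1× n (aromatic, X3) → no; 4× c (aromatic, X3) → no; 2× C (X2) → match; 1× N (X3) → no; 2× C (X4) → no; 1× O (X2) → match; 2× C (X3) → no.
Summing the matching environments: 2 + 1 = 3 matching atoms.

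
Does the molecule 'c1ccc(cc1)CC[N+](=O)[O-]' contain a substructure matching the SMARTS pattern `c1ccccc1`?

Yes

The pattern c1ccccc1 describes six aromatic carbons in a ring — a benzene ring.
The molecule carries a phenyl ring, whose atoms satisfy every constraint of the query, so the pattern matches.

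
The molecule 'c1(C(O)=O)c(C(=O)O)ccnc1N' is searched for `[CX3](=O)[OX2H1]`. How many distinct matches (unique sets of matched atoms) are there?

2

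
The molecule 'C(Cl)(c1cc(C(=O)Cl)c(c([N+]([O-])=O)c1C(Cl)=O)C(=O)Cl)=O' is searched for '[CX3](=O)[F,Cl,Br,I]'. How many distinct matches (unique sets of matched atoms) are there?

[CX3](=O)[F,Cl,Br,I] is the SMARTS for an acyl halide: a carbonyl carbon bonded to a halogen.
The molecule carries 4 separate instances of an acyl chloride (-C(=O)Cl) meeting every constraint; each maps to a distinct set of atoms, giving 4 matches.

4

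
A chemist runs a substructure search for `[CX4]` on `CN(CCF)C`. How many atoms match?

The query [CX4] means: C with X4: aliphatic carbon with exactly 4 total connections (bonds + H).
Check the 6 heavy atoms by environment: 4× C (X4) → match; 1× N (X3) → no; 1× F (X1) → no.
That gives 4 matching atoms.

4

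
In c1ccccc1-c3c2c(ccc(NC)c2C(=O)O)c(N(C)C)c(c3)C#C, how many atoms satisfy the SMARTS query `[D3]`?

10

Check the 26 heavy atoms by environment: 8× c (aromatic, D3) → match; 8× c (aromatic, D2) → no; 1× N (D3) → match; 4× C (D1) → no; 1× N (D2) → no; 1× C (D3) → match; 2× O (D1) → no; 1× C (D2) → no.
Summing the matching environments: 8 + 1 + 1 = 10 matching atoms.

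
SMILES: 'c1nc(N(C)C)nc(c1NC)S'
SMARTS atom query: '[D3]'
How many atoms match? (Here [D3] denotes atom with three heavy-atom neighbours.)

4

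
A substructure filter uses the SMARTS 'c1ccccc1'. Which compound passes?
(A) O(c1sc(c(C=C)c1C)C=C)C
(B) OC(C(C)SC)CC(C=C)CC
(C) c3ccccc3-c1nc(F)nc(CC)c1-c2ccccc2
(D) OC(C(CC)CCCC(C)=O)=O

c1ccccc1 describes six aromatic carbons in a ring (a benzene ring).
(A) has a methyl group (-CH3) but no six-membered all-carbon aromatic ring is present.
(B) has a methyl group (-CH3) but no six-membered all-carbon aromatic ring is present.
(C) contains a phenyl ring, which satisfies every atom and bond constraint.
(D) has a methyl group (-CH3) but no six-membered all-carbon aromatic ring is present.
So the answer is (C).

C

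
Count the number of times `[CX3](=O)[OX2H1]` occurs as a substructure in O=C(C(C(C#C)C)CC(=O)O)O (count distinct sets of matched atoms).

2

[CX3](=O)[OX2H1] is the SMARTS for a carboxylic acid: an sp2 carbon double-bonded to O and single-bonded to an -OH oxygen.
The molecule carries 2 separate instances of a carboxylic acid group (-C(=O)OH) meeting every constraint; each maps to a distinct set of atoms, giving 2 matches.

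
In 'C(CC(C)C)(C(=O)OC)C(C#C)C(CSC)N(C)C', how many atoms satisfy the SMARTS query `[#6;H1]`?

5

Check the 19 heavy atoms by environment: 2× C (H2) → no; 5× C (H1) → match; 1× N (H0) → no; 6× C (H3) → no; 2× C (H0) → no; 2× O (H0) → no; 1× S (H0) → no.
That gives 5 matching atoms.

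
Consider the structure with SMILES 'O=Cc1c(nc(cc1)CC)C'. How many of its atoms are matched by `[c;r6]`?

5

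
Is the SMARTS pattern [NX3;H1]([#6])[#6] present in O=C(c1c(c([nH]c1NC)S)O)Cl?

The pattern [NX3;H1]([#6])[#6] describes a trivalent nitrogen with one H, bonded to two carbons — a secondary amine.
The molecule carries an N-methylamino group (-NHCH3), whose atoms satisfy every constraint of the query, so the pattern matches.

Yes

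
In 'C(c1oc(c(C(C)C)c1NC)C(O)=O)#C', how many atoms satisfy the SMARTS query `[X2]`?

4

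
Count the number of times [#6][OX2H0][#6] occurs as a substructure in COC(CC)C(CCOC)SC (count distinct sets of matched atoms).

2

[#6][OX2H0][#6] is the SMARTS for an ether: an aliphatic oxygen bridging two carbons with no H on the oxygen.
The molecule carries 2 separate instances of a methoxy ether (-OCH3) meeting every constraint; each maps to a distinct set of atoms, giving 2 matches.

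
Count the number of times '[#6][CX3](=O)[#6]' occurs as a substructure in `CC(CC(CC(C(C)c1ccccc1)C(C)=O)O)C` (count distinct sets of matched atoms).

1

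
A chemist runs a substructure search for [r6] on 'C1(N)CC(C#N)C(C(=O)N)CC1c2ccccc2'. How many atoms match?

12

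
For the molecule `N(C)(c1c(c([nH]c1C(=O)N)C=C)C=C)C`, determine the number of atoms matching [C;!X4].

5

The query [C;!X4] means: aliphatic carbon that does not have four total connections.
Check the 15 heavy atoms by environment: 1× n (aromatic, X3) → no; 4× c (aromatic, X3) → no; 5× C (X3) → match; 1× O (X1) → no; 2× N (X3) → no; 2× C (X4) → no.
That gives 5 matching atoms.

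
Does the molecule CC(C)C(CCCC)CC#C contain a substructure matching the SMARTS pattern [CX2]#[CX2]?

Yes

The pattern [CX2]#[CX2] describes a carbon-carbon triple bond — an alkyne.
The molecule carries an ethynyl group (-C#CH), whose atoms satisfy every constraint of the query, so the pattern matches.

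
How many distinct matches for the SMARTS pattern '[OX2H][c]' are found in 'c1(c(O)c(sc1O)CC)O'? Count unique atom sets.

[OX2H][c] is the SMARTS for a phenol: a hydroxyl oxygen attached to an aromatic carbon.
The molecule carries 3 separate instances of a hydroxyl group (-OH) meeting every constraint; each maps to a distinct set of atoms, giving 3 matches.

3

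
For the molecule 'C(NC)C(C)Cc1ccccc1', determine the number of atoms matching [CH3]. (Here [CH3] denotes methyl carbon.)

The query [CH3] means: aliphatic carbon with exactly three hydrogens.
Check the 12 heavy atoms by environment: 2× C (H2) → no; 1× C (H1) → no; 2× C (H3) → match; 1× N (H1) → no; 1× c (aromatic, H0) → no; 5× c (aromatic, H1) → no.
That gives 2 matching atoms.

2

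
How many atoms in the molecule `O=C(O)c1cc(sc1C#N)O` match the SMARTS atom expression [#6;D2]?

2

The query [#6;D2] means: any carbon bonded to exactly two heavy atoms.
Check the 11 heavy atoms by environment: 1× s (aromatic, D2) → no; 3× c (aromatic, D3) → no; 1× c (aromatic, D2) → match; 1× C (D2) → match; 1× N (D1) → no; 1× C (D3) → no; 3× O (D1) → no.
Summing the matching environments: 1 + 1 = 2 matching atoms.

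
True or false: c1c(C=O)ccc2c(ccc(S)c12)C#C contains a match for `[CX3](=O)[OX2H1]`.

The pattern [CX3](=O)[OX2H1] describes an sp2 carbon double-bonded to O and single-bonded to an -OH oxygen — a carboxylic acid.
The closest candidate here is an aldehyde (-CHO), but there is no singly-bonded oxygen on the carbonyl carbon. No other fragment satisfies the full query, so there is no match.

False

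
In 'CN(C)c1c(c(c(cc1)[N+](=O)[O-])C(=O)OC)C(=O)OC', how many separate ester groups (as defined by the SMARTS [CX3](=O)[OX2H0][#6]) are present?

[CX3](=O)[OX2H0][#6] is the SMARTS for an ester: a carbonyl carbon bonded to an oxygen that is itself bonded to carbon (no H on that O).
The molecule carries 2 separate instances of a methyl-ester group (-C(=O)OCH3) meeting every constraint; each maps to a distinct set of atoms, giving 2 matches.

2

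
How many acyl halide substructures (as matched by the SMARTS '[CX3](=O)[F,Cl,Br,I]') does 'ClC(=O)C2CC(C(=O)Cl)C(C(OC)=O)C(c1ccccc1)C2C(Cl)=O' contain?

[CX3](=O)[F,Cl,Br,I] is the SMARTS for an acyl halide: a carbonyl carbon bonded to a halogen.
The molecule carries 3 separate instances of an acyl chloride (-C(=O)Cl) meeting every constraint; each maps to a distinct set of atoms, giving 3 matches.

3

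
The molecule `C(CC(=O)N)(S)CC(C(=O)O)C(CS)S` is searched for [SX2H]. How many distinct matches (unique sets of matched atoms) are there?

3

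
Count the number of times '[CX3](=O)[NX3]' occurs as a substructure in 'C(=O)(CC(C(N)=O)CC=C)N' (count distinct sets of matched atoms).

2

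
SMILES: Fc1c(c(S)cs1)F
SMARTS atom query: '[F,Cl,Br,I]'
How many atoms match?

The query [F,Cl,Br,I] means: comma = OR; matches any of F, Cl, Br, I.
Check the 8 heavy atoms by environment: 1× s (aromatic) → no; 4× c (aromatic) → no; 2× F → match; 1× S → no.
That gives 2 matching atoms.

2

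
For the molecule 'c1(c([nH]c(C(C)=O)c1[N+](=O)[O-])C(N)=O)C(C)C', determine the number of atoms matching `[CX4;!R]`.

4

The query [CX4;!R] means: aliphatic carbon with four total connections, not in a ring.
Check the 17 heavy atoms by environment: 1× n (aromatic, X3, in 5-ring) → no; 4× c (aromatic, X3, in 5-ring) → no; 2× C (X3, acyclic) → no; 3× O (X1, acyclic) → no; 4× C (X4, acyclic) → match; 1× N (X3, acyclic) → no; 1× N (charge +1, X3, acyclic) → no; 1× O (charge -1, X1, acyclic) → no.
That gives 4 matching atoms.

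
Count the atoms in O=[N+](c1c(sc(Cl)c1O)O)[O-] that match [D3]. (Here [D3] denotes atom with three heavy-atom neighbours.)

5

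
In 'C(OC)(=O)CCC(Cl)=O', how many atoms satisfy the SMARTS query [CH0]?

Check the 9 heavy atoms by environment: 2× C (H2) → no; 2× C (H0) → match; 3× O (H0) → no; 1× C (H3) → no; 1× Cl (H0) → no.
That gives 2 matching atoms.

2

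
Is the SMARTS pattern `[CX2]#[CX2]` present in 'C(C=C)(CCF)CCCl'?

No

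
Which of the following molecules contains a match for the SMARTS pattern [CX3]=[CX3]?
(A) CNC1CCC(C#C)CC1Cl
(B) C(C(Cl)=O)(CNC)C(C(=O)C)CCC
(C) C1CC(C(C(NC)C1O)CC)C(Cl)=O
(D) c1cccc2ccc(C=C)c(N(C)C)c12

D

[CX3]=[CX3] describes a non-aromatic C=C double bond between two sp2 carbons (an alkene).
(A) has an ethynyl group (-C#CH) but the C-C bond is a triple bond, not a double bond.
(B) has an ethyl group (-CH2CH3) but its C-C bond is a single bond between CX4 carbons, not CX3=CX3.
(C) has an ethyl group (-CH2CH3) but its C-C bond is a single bond between CX4 carbons, not CX3=CX3.
(D) contains a vinyl group (-CH=CH2), which satisfies every atom and bond constraint.
So the answer is (D).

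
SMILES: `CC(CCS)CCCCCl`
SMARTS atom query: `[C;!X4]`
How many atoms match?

0

The query [C;!X4] means: aliphatic carbon that does not have four total connections.
Check the 10 heavy atoms by environment: 8× C (X4) → no; 1× S (X2) → no; 1× Cl (X1) → no.
No environment satisfies the query, so 0 matching atoms.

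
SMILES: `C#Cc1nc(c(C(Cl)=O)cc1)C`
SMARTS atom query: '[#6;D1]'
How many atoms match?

2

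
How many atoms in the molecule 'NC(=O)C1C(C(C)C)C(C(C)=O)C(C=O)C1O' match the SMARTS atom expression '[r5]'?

5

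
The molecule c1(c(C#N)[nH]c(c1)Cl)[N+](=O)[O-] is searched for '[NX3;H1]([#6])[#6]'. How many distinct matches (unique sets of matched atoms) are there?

0

[NX3;H1]([#6])[#6] is the SMARTS for a secondary amine: a trivalent nitrogen with one H, bonded to two carbons.
No fragment in the molecule satisfies every constraint, giving 0 matches.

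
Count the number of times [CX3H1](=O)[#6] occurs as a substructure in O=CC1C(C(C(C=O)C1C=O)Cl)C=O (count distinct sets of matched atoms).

4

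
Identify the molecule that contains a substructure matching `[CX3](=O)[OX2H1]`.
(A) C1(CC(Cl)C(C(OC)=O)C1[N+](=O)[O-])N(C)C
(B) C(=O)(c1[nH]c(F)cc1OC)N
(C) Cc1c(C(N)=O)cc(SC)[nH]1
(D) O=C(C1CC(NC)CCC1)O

D

[CX3](=O)[OX2H1] describes an sp2 carbon double-bonded to O and single-bonded to an -OH oxygen (a carboxylic acid).
(A) has a methyl-ester group (-C(=O)OCH3) but the singly-bonded O has no H (OX2H0, not OX2H1).
(B) has a primary amide (-C(=O)NH2) but the carbonyl is bonded to N, not to an -OH oxygen.
(C) has a primary amide (-C(=O)NH2) but the carbonyl is bonded to N, not to an -OH oxygen.
(D) contains a carboxylic acid group (-C(=O)OH), which satisfies every atom and bond constraint.
So the answer is (D).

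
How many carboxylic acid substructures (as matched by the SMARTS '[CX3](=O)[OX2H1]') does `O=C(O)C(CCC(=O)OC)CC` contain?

1

[CX3](=O)[OX2H1] is the SMARTS for a carboxylic acid: an sp2 carbon double-bonded to O and single-bonded to an -OH oxygen.
Exactly one fragment in the molecule meets all constraints, giving 1 match.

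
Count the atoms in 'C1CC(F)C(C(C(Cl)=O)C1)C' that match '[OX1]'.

1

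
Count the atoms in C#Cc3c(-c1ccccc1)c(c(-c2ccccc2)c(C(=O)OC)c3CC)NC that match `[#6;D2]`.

The query [#6;D2] means: any carbon bonded to exactly two heavy atoms.
Check the 28 heavy atoms by environment: 8× c (aromatic, D3) → no; 1× C (D3) → no; 1× O (D1) → no; 1× O (D2) → no; 4× C (D1) → no; 2× C (D2) → match; 10× c (aromatic, D2) → match; 1× N (D2) → no.
Summing the matching environments: 2 + 10 = 12 matching atoms.

12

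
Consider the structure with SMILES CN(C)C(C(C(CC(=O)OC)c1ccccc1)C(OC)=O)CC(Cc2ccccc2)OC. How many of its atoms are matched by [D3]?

9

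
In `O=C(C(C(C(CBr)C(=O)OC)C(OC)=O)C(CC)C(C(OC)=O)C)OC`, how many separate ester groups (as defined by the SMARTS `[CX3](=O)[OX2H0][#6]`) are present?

[CX3](=O)[OX2H0][#6] is the SMARTS for an ester: a carbonyl carbon bonded to an oxygen that is itself bonded to carbon (no H on that O).
The molecule carries 4 separate instances of a methyl-ester group (-C(=O)OCH3) meeting every constraint; each maps to a distinct set of atoms, giving 4 matches.

4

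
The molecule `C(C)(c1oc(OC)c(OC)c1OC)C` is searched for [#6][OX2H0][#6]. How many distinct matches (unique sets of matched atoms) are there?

[#6][OX2H0][#6] is the SMARTS for an ether: an aliphatic oxygen bridging two carbons with no H on the oxygen.
The molecule carries 3 separate instances of a methoxy ether (-OCH3) meeting every constraint; each maps to a distinct set of atoms, giving 3 matches.

3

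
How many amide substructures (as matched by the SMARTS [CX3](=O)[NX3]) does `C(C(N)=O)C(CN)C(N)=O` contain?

[CX3](=O)[NX3] is the SMARTS for an amide: a carbonyl carbon bonded to a trivalent nitrogen.
The molecule carries 2 separate instances of a primary amide (-C(=O)NH2) meeting every constraint; each maps to a distinct set of atoms, giving 2 matches.

2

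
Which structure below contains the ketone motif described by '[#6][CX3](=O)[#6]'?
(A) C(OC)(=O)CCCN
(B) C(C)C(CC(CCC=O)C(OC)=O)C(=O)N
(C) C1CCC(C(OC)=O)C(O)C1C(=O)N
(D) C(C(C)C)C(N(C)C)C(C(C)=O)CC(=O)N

D

[#6][CX3](=O)[#6] describes a carbonyl carbon (no H) flanked by two carbons (a ketone).
(A) has a methyl-ester group (-C(=O)OCH3) but one neighbour of the carbonyl carbon is O, not C.
(B) has a methyl-ester group (-C(=O)OCH3) but one neighbour of the carbonyl carbon is O, not C.
(C) has a primary amide (-C(=O)NH2) but one neighbour of the carbonyl carbon is N, not C.
(D) contains an acetyl/ketone group (-C(=O)CH3), which satisfies every atom and bond constraint.
So the answer is (D).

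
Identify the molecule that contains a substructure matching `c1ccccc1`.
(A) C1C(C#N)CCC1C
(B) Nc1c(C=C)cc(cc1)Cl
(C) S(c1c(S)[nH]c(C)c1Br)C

B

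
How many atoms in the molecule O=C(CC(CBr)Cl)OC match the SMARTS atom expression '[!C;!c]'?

4

The query [!C;!c] means: neither aliphatic nor aromatic carbon — same as [!#6].
Check the 9 heavy atoms by environment: 5× C → no; 1× Br → match; 2× O → match; 1× Cl → match.
Summing the matching environments: 1 + 2 + 1 = 4 matching atoms.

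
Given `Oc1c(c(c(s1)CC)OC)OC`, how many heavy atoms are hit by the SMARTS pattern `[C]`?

4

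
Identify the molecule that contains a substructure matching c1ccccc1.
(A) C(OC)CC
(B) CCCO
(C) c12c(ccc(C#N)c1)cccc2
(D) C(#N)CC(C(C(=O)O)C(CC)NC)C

C

c1ccccc1 describes six aromatic carbons in a ring (a benzene ring).
(A) has a methyl group (-CH3) but no six-membered all-carbon aromatic ring is present.
(B) has a methyl group (-CH3) but no six-membered all-carbon aromatic ring is present.
(C) contains the required atom environment, so the pattern matches.
(D) has a methyl group (-CH3) but no six-membered all-carbon aromatic ring is present.
So the answer is (C).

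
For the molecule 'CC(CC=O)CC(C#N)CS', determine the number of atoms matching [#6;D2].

Check the 11 heavy atoms by environment: 5× C (D2) → match; 2× C (D3) → no; 1× C (D1) → no; 1× S (D1) → no; 1× O (D1) → no; 1× N (D1) → no.
That gives 5 matching atoms.

5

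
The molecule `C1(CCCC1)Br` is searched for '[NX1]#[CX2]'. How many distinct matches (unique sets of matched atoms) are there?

0

[NX1]#[CX2] is the SMARTS for a nitrile: a nitrogen triple-bonded to a two-connected carbon.
No fragment in the molecule satisfies every constraint, giving 0 matches.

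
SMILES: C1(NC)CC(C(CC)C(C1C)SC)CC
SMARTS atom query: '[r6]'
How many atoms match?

6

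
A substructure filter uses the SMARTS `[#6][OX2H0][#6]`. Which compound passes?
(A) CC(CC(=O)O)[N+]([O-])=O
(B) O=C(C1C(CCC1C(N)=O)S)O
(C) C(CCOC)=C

[#6][OX2H0][#6] describes an aliphatic oxygen bridging two carbons with no H on the oxygen (an ether).
(A) has a carboxylic acid group (-C(=O)OH) but the -OH oxygen has H1; the =O is OX1, not OX2.
(B) has a carboxylic acid group (-C(=O)OH) but the -OH oxygen has H1; the =O is OX1, not OX2.
(C) contains a methoxy ether (-OCH3), which satisfies every atom and bond constraint.
So the answer is (C).

C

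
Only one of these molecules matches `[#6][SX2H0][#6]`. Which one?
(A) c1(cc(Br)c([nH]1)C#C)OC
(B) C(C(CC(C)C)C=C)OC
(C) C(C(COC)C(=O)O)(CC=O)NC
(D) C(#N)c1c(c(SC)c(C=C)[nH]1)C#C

[#6][SX2H0][#6] describes an aliphatic sulfur bridging two carbons with no H on the sulfur (a thioether).
(A) has a methoxy ether (-OCH3) but the bridging atom is O, not S.
(B) has a methoxy ether (-OCH3) but the bridging atom is O, not S.
(C) has a methoxy ether (-OCH3) but the bridging atom is O, not S.
(D) contains a methylthio ether (-SCH3), which satisfies every atom and bond constraint.
So the answer is (D).

D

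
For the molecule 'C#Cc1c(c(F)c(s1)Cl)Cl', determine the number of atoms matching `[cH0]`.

4

The query [cH0] means: aromatic carbon with no attached hydrogen (substituted or ring-fusion).
Check the 10 heavy atoms by environment: 1× s (aromatic, H0) → no; 4× c (aromatic, H0) → match; 1× F (H0) → no; 2× Cl (H0) → no; 1× C (H0) → no; 1× C (H1) → no.
That gives 4 matching atoms.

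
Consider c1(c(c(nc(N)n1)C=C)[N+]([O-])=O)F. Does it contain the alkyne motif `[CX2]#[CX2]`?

No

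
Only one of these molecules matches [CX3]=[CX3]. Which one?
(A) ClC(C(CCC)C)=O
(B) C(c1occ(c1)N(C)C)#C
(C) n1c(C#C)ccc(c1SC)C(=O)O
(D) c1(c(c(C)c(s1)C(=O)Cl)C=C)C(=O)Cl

D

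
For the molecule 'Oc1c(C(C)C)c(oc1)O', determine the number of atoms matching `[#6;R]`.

The query [#6;R] means: carbon that is part of a ring.
Check the 10 heavy atoms by environment: 1× o (aromatic, in 5-ring) → no; 4× c (aromatic, in 5-ring) → match; 2× O (acyclic) → no; 3× C (acyclic) → no.
That gives 4 matching atoms.

4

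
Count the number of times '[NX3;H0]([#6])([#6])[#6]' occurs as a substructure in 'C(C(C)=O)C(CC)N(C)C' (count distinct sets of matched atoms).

1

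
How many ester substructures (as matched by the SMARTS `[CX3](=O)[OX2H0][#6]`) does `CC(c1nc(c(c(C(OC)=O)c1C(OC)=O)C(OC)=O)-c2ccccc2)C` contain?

3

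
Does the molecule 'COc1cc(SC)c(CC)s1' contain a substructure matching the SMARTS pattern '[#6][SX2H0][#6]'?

The pattern [#6][SX2H0][#6] describes an aliphatic sulfur bridging two carbons with no H on the sulfur — a thioether.
The molecule carries a methylthio ether (-SCH3), whose atoms satisfy every constraint of the query, so the pattern matches.

Yes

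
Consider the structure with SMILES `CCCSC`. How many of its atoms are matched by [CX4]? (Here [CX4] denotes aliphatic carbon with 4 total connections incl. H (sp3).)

4

The query [CX4] means: C with X4: aliphatic carbon with exactly 4 total connections (bonds + H).
Check the 5 heavy atoms by environment: 4× C (X4) → match; 1× S (X2) → no.
That gives 4 matching atoms.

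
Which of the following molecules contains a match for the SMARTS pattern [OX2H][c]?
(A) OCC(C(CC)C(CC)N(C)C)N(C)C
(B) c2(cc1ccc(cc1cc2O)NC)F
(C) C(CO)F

[OX2H][c] describes a hydroxyl oxygen attached to an aromatic carbon (a phenol).
(A) has a hydroxyl group (-OH) but the -OH is on an aliphatic carbon, not an aromatic c.
(B) contains a hydroxyl group (-OH), which satisfies every atom and bond constraint.
(C) has a hydroxyl group (-OH) but the -OH is on an aliphatic carbon, not an aromatic c.
So the answer is (B).

B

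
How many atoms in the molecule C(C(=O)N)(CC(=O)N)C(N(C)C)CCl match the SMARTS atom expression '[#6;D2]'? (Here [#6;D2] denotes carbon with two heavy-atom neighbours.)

2

The query [#6;D2] means: any carbon bonded to exactly two heavy atoms.
Check the 14 heavy atoms by environment: 2× C (D2) → match; 4× C (D3) → no; 1× N (D3) → no; 2× C (D1) → no; 2× O (D1) → no; 2× N (D1) → no; 1× Cl (D1) → no.
That gives 2 matching atoms.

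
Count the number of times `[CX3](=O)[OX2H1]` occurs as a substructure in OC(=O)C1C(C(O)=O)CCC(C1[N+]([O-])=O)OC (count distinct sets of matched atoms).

[CX3](=O)[OX2H1] is the SMARTS for a carboxylic acid: an sp2 carbon double-bonded to O and single-bonded to an -OH oxygen.
The molecule carries 2 separate instances of a carboxylic acid group (-C(=O)OH) meeting every constraint; each maps to a distinct set of atoms, giving 2 matches.

2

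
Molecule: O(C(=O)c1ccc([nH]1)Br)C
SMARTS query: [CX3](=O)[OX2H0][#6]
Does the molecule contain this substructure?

The pattern [CX3](=O)[OX2H0][#6] describes a carbonyl carbon bonded to an oxygen that is itself bonded to carbon (no H on that O) — an ester.
The molecule carries a methyl-ester group (-C(=O)OCH3), whose atoms satisfy every constraint of the query, so the pattern matches.

Yes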